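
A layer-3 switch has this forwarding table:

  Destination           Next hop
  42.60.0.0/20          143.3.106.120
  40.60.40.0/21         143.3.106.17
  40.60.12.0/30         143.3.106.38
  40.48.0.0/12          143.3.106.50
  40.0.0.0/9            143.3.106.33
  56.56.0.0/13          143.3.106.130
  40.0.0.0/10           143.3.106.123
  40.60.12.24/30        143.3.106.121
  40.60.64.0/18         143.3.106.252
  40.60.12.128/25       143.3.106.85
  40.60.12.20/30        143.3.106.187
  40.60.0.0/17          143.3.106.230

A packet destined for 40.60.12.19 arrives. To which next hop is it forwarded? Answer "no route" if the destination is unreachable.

Routes whose prefix contains 40.60.12.19:
  40.0.0.0/9 (40.0.0.0 - 40.127.255.255) -> 143.3.106.33
  40.0.0.0/10 (40.0.0.0 - 40.63.255.255) -> 143.3.106.123
  40.48.0.0/12 (40.48.0.0 - 40.63.255.255) -> 143.3.106.50
  40.60.0.0/17 (40.60.0.0 - 40.60.127.255) -> 143.3.106.230
More-specific entries that do NOT match:
  40.60.12.0/30 (40.60.12.0 - 40.60.12.3) does not contain 40.60.12.19
  40.60.12.24/30 (40.60.12.24 - 40.60.12.27) does not contain 40.60.12.19
  40.60.12.20/30 (40.60.12.20 - 40.60.12.23) does not contain 40.60.12.19
  40.60.12.128/25 (40.60.12.128 - 40.60.12.255) does not contain 40.60.12.19
  40.60.40.0/21 (40.60.40.0 - 40.60.47.255) does not contain 40.60.12.19
  42.60.0.0/20 (42.60.0.0 - 42.60.15.255) does not contain 40.60.12.19
  40.60.64.0/18 (40.60.64.0 - 40.60.127.255) does not contain 40.60.12.19
Longest matching prefix is /17 -> next hop 143.3.106.230.

143.3.106.230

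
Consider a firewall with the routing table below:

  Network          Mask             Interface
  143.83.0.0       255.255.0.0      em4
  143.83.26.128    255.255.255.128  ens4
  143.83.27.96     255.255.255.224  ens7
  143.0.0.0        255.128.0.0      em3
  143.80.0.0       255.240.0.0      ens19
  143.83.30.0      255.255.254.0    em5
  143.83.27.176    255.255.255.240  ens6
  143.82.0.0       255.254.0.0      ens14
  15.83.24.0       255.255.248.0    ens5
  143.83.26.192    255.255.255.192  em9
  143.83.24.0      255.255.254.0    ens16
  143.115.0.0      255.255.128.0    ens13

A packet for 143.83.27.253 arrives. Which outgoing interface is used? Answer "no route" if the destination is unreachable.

em4

Routes whose prefix contains 143.83.27.253:
  143.0.0.0/9 (143.0.0.0 - 143.127.255.255) -> em3
  143.80.0.0/12 (143.80.0.0 - 143.95.255.255) -> ens19
  143.82.0.0/15 (143.82.0.0 - 143.83.255.255) -> ens14
  143.83.0.0/16 (143.83.0.0 - 143.83.255.255) -> em4
More-specific entries that do NOT match:
  143.83.27.176/28 (143.83.27.176 - 143.83.27.191) does not contain 143.83.27.253
  143.83.27.96/27 (143.83.27.96 - 143.83.27.127) does not contain 143.83.27.253
  143.83.26.192/26 (143.83.26.192 - 143.83.26.255) does not contain 143.83.27.253
  143.83.26.128/25 (143.83.26.128 - 143.83.26.255) does not contain 143.83.27.253
  143.83.30.0/23 (143.83.30.0 - 143.83.31.255) does not contain 143.83.27.253
  143.83.24.0/23 (143.83.24.0 - 143.83.25.255) does not contain 143.83.27.253
  15.83.24.0/21 (15.83.24.0 - 15.83.31.255) does not contain 143.83.27.253
  143.115.0.0/17 (143.115.0.0 - 143.115.127.255) does not contain 143.83.27.253
Longest matching prefix is /16 -> interface em4.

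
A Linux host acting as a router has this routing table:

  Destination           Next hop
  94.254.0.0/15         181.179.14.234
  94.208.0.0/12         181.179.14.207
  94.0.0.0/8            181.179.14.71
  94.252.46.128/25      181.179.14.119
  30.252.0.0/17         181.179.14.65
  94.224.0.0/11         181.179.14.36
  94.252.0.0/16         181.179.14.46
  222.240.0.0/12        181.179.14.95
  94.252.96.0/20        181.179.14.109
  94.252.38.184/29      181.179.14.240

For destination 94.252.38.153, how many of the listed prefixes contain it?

Prefixes containing 94.252.38.153:
  94.0.0.0/8 (94.0.0.0 - 94.255.255.255)
  94.224.0.0/11 (94.224.0.0 - 94.255.255.255)
  94.252.0.0/16 (94.252.0.0 - 94.252.255.255)
Total matching entries: 3.

3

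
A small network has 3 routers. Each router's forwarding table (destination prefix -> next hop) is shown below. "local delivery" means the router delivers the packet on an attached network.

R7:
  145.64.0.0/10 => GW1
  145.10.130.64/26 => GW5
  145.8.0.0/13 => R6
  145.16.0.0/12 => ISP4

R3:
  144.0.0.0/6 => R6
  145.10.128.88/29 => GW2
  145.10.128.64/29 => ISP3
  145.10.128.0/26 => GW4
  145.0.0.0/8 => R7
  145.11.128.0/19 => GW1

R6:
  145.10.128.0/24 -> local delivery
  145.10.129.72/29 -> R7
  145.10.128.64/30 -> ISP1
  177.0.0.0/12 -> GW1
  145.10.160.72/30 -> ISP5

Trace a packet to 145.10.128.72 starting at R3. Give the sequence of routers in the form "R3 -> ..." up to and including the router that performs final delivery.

R3 -> R7 -> R6

At R3: longest match for 145.10.128.72 is 145.0.0.0/8 -> R7
At R7: longest match for 145.10.128.72 is 145.8.0.0/13 -> R6
At R6: longest match for 145.10.128.72 is 145.10.128.0/24 -> local delivery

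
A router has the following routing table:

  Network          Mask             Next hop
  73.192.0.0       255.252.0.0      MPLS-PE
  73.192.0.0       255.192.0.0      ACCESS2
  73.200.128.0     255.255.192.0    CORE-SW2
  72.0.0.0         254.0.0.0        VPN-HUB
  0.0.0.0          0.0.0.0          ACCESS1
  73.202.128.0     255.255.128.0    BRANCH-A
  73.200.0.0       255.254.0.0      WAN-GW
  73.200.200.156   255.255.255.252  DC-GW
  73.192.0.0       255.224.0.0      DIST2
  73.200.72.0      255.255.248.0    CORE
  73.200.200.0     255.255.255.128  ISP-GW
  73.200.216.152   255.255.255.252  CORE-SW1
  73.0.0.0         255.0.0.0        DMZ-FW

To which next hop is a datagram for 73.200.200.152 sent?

WAN-GW

Routes whose prefix contains 73.200.200.152:
  0.0.0.0/0 (default, matches everything) -> ACCESS1
  72.0.0.0/7 (72.0.0.0 - 73.255.255.255) -> VPN-HUB
  73.0.0.0/8 (73.0.0.0 - 73.255.255.255) -> DMZ-FW
  73.192.0.0/10 (73.192.0.0 - 73.255.255.255) -> ACCESS2
  73.192.0.0/11 (73.192.0.0 - 73.223.255.255) -> DIST2
  73.200.0.0/15 (73.200.0.0 - 73.201.255.255) -> WAN-GW
More-specific entries that do NOT match:
  73.200.200.156/30 (73.200.200.156 - 73.200.200.159) does not contain 73.200.200.152
  73.200.216.152/30 (73.200.216.152 - 73.200.216.155) does not contain 73.200.200.152
  73.200.200.0/25 (73.200.200.0 - 73.200.200.127) does not contain 73.200.200.152
  73.200.72.0/21 (73.200.72.0 - 73.200.79.255) does not contain 73.200.200.152
  73.200.128.0/18 (73.200.128.0 - 73.200.191.255) does not contain 73.200.200.152
  73.202.128.0/17 (73.202.128.0 - 73.202.255.255) does not contain 73.200.200.152
Longest matching prefix is /15 -> next hop WAN-GW.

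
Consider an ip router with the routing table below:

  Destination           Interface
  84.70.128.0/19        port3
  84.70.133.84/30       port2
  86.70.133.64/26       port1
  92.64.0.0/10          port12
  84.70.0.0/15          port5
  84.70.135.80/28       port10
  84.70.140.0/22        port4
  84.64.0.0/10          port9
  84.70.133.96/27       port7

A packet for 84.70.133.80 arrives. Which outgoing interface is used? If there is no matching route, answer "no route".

Routes whose prefix contains 84.70.133.80:
  84.64.0.0/10 (84.64.0.0 - 84.127.255.255) -> port9
  84.70.0.0/15 (84.70.0.0 - 84.71.255.255) -> port5
  84.70.128.0/19 (84.70.128.0 - 84.70.159.255) -> port3
More-specific entries that do NOT match:
  84.70.133.84/30 (84.70.133.84 - 84.70.133.87) does not contain 84.70.133.80
  84.70.135.80/28 (84.70.135.80 - 84.70.135.95) does not contain 84.70.133.80
  84.70.133.96/27 (84.70.133.96 - 84.70.133.127) does not contain 84.70.133.80
  86.70.133.64/26 (86.70.133.64 - 86.70.133.127) does not contain 84.70.133.80
  84.70.140.0/22 (84.70.140.0 - 84.70.143.255) does not contain 84.70.133.80
Longest matching prefix is /19 -> interface port3.

port3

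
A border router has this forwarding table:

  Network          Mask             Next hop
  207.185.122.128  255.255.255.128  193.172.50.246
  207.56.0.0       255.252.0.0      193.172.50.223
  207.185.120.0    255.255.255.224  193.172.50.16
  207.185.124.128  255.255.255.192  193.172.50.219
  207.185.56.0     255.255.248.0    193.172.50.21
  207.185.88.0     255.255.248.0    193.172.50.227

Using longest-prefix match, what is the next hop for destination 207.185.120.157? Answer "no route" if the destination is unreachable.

no route

No entry's prefix contains 207.185.120.157; there is no default route.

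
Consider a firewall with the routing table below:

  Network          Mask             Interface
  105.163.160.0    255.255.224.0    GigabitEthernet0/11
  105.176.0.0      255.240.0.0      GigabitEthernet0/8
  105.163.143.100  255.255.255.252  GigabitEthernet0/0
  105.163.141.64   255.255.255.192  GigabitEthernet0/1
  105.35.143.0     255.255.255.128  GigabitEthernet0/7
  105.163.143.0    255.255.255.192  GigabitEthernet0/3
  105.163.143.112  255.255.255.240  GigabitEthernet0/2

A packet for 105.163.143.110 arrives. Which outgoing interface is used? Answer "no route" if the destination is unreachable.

no route

No entry's prefix contains 105.163.143.110; there is no default route.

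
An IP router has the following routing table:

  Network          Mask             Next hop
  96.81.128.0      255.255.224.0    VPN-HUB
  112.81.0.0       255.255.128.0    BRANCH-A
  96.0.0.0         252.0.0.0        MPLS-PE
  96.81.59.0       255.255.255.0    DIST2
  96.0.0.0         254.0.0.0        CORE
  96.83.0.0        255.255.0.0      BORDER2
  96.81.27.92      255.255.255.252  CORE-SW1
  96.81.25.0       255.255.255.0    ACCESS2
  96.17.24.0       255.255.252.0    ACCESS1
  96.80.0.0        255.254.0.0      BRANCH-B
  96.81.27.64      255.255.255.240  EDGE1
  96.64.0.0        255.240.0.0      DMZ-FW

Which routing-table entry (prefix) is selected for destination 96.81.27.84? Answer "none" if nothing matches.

96.80.0.0/15

Entries matching 96.81.27.84:
  96.0.0.0/6 (96.0.0.0 - 99.255.255.255)
  96.0.0.0/7 (96.0.0.0 - 97.255.255.255)
  96.80.0.0/15 (96.80.0.0 - 96.81.255.255)
Most specific is 96.80.0.0/15.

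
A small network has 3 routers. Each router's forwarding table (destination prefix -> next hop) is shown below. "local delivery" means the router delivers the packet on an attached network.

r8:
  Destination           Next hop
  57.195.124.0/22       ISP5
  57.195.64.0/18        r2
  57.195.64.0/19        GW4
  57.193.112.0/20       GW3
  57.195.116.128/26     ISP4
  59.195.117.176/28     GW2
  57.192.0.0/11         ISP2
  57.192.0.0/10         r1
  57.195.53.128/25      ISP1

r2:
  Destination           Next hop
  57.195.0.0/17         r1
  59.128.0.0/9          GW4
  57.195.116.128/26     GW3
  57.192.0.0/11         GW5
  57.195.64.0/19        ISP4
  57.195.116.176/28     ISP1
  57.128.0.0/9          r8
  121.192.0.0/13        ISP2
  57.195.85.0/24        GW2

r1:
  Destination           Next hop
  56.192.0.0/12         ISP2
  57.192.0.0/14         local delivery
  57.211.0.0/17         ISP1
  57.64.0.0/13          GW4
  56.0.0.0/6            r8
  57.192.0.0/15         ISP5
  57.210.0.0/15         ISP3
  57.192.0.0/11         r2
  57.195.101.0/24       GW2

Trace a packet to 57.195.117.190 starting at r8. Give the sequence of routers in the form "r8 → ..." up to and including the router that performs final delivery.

r8 → r2 → r1

At r8: longest match for 57.195.117.190 is 57.195.64.0/18 -> r2
At r2: longest match for 57.195.117.190 is 57.195.0.0/17 -> r1
At r1: longest match for 57.195.117.190 is 57.192.0.0/14 -> local delivery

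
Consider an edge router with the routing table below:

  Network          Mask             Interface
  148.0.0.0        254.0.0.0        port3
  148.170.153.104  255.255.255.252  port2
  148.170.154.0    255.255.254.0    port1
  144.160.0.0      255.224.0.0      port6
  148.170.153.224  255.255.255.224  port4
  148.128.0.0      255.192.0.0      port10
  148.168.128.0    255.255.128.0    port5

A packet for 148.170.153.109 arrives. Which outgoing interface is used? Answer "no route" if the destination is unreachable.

port10

Routes whose prefix contains 148.170.153.109:
  148.0.0.0/7 (148.0.0.0 - 149.255.255.255) -> port3
  148.128.0.0/10 (148.128.0.0 - 148.191.255.255) -> port10
More-specific entries that do NOT match:
  148.170.153.104/30 (148.170.153.104 - 148.170.153.107) does not contain 148.170.153.109
  148.170.153.224/27 (148.170.153.224 - 148.170.153.255) does not contain 148.170.153.109
  148.170.154.0/23 (148.170.154.0 - 148.170.155.255) does not contain 148.170.153.109
  148.168.128.0/17 (148.168.128.0 - 148.168.255.255) does not contain 148.170.153.109
  144.160.0.0/11 (144.160.0.0 - 144.191.255.255) does not contain 148.170.153.109
Longest matching prefix is /10 -> interface port10.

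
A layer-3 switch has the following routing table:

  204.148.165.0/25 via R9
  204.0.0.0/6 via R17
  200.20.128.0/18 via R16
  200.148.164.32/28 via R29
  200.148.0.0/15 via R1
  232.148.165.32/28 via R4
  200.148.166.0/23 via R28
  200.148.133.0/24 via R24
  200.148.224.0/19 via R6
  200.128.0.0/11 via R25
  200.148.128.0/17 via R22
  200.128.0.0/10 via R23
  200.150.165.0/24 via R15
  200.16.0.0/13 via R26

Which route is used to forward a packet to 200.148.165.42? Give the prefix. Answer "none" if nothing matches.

Entries matching 200.148.165.42:
  200.128.0.0/10 (200.128.0.0 - 200.191.255.255)
  200.128.0.0/11 (200.128.0.0 - 200.159.255.255)
  200.148.0.0/15 (200.148.0.0 - 200.149.255.255)
  200.148.128.0/17 (200.148.128.0 - 200.148.255.255)
Most specific is 200.148.128.0/17.

200.148.128.0/17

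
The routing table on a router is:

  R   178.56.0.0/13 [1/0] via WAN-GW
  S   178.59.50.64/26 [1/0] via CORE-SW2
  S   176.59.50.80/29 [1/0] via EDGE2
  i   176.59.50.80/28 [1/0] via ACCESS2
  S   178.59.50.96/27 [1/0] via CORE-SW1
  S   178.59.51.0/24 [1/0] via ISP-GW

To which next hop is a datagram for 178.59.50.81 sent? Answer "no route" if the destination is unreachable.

CORE-SW2

Routes whose prefix contains 178.59.50.81:
  178.56.0.0/13 (178.56.0.0 - 178.63.255.255) -> WAN-GW
  178.59.50.64/26 (178.59.50.64 - 178.59.50.127) -> CORE-SW2
More-specific entries that do NOT match:
  176.59.50.80/29 (176.59.50.80 - 176.59.50.87) does not contain 178.59.50.81
  176.59.50.80/28 (176.59.50.80 - 176.59.50.95) does not contain 178.59.50.81
  178.59.50.96/27 (178.59.50.96 - 178.59.50.127) does not contain 178.59.50.81
Longest matching prefix is /26 -> next hop CORE-SW2.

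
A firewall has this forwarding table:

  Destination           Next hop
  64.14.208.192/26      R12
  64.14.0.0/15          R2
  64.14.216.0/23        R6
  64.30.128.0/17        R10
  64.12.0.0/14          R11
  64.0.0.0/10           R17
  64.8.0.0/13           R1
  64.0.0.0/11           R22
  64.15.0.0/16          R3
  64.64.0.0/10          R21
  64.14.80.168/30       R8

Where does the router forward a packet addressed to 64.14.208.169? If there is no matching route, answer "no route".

R2

Routes whose prefix contains 64.14.208.169:
  64.0.0.0/10 (64.0.0.0 - 64.63.255.255) -> R17
  64.0.0.0/11 (64.0.0.0 - 64.31.255.255) -> R22
  64.8.0.0/13 (64.8.0.0 - 64.15.255.255) -> R1
  64.12.0.0/14 (64.12.0.0 - 64.15.255.255) -> R11
  64.14.0.0/15 (64.14.0.0 - 64.15.255.255) -> R2
More-specific entries that do NOT match:
  64.14.80.168/30 (64.14.80.168 - 64.14.80.171) does not contain 64.14.208.169
  64.14.208.192/26 (64.14.208.192 - 64.14.208.255) does not contain 64.14.208.169
  64.14.216.0/23 (64.14.216.0 - 64.14.217.255) does not contain 64.14.208.169
  64.30.128.0/17 (64.30.128.0 - 64.30.255.255) does not contain 64.14.208.169
  64.15.0.0/16 (64.15.0.0 - 64.15.255.255) does not contain 64.14.208.169
Longest matching prefix is /15 -> next hop R2.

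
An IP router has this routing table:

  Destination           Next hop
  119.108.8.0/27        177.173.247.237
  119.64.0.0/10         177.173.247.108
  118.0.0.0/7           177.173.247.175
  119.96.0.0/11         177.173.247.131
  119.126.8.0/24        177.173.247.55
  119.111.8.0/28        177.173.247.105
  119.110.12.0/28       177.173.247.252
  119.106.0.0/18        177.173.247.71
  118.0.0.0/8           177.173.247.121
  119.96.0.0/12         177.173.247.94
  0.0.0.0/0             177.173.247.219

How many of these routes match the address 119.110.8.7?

Prefixes containing 119.110.8.7:
  0.0.0.0/0 (default, matches everything)
  118.0.0.0/7 (118.0.0.0 - 119.255.255.255)
  119.64.0.0/10 (119.64.0.0 - 119.127.255.255)
  119.96.0.0/11 (119.96.0.0 - 119.127.255.255)
  119.96.0.0/12 (119.96.0.0 - 119.111.255.255)
Total matching entries: 5.

5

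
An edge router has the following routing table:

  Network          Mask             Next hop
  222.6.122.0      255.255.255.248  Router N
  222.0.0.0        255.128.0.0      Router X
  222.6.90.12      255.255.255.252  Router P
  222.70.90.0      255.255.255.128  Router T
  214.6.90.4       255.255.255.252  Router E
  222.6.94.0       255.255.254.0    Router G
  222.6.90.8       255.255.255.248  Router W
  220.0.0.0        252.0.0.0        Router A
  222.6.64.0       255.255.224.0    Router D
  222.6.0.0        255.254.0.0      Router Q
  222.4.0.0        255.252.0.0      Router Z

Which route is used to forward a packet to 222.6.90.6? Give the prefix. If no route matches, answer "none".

222.6.64.0/19

Entries matching 222.6.90.6:
  220.0.0.0/6 (220.0.0.0 - 223.255.255.255)
  222.0.0.0/9 (222.0.0.0 - 222.127.255.255)
  222.4.0.0/14 (222.4.0.0 - 222.7.255.255)
  222.6.0.0/15 (222.6.0.0 - 222.7.255.255)
  222.6.64.0/19 (222.6.64.0 - 222.6.95.255)
Most specific is 222.6.64.0/19.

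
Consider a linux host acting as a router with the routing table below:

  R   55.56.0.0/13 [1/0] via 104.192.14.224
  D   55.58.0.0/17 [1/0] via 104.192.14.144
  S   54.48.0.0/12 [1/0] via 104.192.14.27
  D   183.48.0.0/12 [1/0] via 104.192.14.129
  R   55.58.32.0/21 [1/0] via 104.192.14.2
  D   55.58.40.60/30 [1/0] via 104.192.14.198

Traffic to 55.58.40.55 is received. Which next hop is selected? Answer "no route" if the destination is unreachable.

104.192.14.144

Routes whose prefix contains 55.58.40.55:
  55.56.0.0/13 (55.56.0.0 - 55.63.255.255) -> 104.192.14.224
  55.58.0.0/17 (55.58.0.0 - 55.58.127.255) -> 104.192.14.144
More-specific entries that do NOT match:
  55.58.40.60/30 (55.58.40.60 - 55.58.40.63) does not contain 55.58.40.55
  55.58.32.0/21 (55.58.32.0 - 55.58.39.255) does not contain 55.58.40.55
Longest matching prefix is /17 -> next hop 104.192.14.144.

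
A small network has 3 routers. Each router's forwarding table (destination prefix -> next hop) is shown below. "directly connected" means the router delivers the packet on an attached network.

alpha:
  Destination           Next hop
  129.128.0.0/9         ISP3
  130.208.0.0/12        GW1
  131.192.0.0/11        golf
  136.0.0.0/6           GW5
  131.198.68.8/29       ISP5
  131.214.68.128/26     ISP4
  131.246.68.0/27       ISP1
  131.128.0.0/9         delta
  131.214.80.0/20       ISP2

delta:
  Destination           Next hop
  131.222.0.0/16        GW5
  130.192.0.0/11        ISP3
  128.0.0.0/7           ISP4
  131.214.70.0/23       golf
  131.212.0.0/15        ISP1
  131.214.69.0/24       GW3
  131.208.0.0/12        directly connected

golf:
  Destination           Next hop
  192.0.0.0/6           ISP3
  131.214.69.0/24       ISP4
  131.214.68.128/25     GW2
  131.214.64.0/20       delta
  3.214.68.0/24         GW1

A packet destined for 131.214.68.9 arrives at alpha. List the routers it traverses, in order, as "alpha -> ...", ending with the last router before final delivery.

At alpha: longest match for 131.214.68.9 is 131.192.0.0/11 -> golf
At golf: longest match for 131.214.68.9 is 131.214.64.0/20 -> delta
At delta: longest match for 131.214.68.9 is 131.208.0.0/12 -> directly connected

alpha -> golf -> delta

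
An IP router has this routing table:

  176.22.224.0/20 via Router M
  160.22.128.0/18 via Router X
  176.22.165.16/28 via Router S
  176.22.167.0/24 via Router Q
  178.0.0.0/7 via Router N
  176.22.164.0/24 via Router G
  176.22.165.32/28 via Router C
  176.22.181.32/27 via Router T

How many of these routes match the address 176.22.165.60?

No listed prefix contains 176.22.165.60.
Total matching entries: 0.

0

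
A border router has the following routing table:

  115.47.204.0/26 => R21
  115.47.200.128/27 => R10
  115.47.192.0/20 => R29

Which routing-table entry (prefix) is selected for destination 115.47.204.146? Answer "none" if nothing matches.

Entries matching 115.47.204.146:
  115.47.192.0/20 (115.47.192.0 - 115.47.207.255)
Most specific is 115.47.192.0/20.

115.47.192.0/20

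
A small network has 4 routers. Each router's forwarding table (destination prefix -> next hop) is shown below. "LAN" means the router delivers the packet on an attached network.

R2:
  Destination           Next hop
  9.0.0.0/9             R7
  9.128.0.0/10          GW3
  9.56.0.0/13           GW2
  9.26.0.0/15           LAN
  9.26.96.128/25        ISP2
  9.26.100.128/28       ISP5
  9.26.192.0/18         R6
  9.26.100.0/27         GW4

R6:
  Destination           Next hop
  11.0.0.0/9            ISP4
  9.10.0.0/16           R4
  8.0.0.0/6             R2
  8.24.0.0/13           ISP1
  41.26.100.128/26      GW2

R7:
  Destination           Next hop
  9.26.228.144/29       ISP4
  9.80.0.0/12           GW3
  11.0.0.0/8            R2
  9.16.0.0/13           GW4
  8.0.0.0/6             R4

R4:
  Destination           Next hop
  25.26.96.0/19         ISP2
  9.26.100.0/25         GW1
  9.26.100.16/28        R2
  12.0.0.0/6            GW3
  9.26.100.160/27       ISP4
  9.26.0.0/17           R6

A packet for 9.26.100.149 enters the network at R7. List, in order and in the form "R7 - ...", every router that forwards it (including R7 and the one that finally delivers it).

R7 - R4 - R6 - R2

At R7: longest match for 9.26.100.149 is 8.0.0.0/6 -> R4
At R4: longest match for 9.26.100.149 is 9.26.0.0/17 -> R6
At R6: longest match for 9.26.100.149 is 8.0.0.0/6 -> R2
At R2: longest match for 9.26.100.149 is 9.26.0.0/15 -> LAN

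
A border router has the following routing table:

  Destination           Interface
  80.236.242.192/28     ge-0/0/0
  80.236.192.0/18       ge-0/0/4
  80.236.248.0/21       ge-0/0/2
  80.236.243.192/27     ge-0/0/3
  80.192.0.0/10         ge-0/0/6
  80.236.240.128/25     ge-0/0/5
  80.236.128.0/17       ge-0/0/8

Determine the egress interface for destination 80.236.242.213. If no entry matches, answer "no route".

ge-0/0/4

Routes whose prefix contains 80.236.242.213:
  80.192.0.0/10 (80.192.0.0 - 80.255.255.255) -> ge-0/0/6
  80.236.128.0/17 (80.236.128.0 - 80.236.255.255) -> ge-0/0/8
  80.236.192.0/18 (80.236.192.0 - 80.236.255.255) -> ge-0/0/4
More-specific entries that do NOT match:
  80.236.242.192/28 (80.236.242.192 - 80.236.242.207) does not contain 80.236.242.213
  80.236.243.192/27 (80.236.243.192 - 80.236.243.223) does not contain 80.236.242.213
  80.236.240.128/25 (80.236.240.128 - 80.236.240.255) does not contain 80.236.242.213
  80.236.248.0/21 (80.236.248.0 - 80.236.255.255) does not contain 80.236.242.213
Longest matching prefix is /18 -> interface ge-0/0/4.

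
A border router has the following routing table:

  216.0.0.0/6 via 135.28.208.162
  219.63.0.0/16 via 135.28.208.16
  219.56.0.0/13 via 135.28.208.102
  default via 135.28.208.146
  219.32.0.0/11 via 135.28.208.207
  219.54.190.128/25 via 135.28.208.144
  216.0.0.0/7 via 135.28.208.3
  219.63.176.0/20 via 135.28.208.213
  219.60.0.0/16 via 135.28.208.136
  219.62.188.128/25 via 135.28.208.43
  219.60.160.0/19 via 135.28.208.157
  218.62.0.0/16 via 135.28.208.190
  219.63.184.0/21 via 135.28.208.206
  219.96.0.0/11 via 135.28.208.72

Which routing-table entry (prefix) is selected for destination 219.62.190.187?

Entries matching 219.62.190.187:
  0.0.0.0/0 (default, matches everything)
  216.0.0.0/6 (216.0.0.0 - 219.255.255.255)
  219.32.0.0/11 (219.32.0.0 - 219.63.255.255)
  219.56.0.0/13 (219.56.0.0 - 219.63.255.255)
Most specific is 219.56.0.0/13.

219.56.0.0/13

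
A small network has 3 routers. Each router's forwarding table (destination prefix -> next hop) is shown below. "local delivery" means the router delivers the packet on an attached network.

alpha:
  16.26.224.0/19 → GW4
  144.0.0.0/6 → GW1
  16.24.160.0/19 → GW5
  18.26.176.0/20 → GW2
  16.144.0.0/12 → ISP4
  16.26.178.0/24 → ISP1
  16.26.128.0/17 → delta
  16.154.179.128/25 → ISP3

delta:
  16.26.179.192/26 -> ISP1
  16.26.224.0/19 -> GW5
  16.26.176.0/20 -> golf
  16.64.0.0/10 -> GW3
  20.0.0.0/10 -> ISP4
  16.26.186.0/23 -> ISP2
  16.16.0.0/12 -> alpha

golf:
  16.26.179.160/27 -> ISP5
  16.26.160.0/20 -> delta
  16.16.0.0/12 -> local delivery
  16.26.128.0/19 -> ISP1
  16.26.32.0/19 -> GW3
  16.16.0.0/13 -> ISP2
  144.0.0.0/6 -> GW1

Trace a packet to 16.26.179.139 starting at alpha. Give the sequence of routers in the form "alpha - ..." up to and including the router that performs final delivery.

At alpha: longest match for 16.26.179.139 is 16.26.128.0/17 -> delta
At delta: longest match for 16.26.179.139 is 16.26.176.0/20 -> golf
At golf: longest match for 16.26.179.139 is 16.16.0.0/12 -> local delivery

alpha - delta - golf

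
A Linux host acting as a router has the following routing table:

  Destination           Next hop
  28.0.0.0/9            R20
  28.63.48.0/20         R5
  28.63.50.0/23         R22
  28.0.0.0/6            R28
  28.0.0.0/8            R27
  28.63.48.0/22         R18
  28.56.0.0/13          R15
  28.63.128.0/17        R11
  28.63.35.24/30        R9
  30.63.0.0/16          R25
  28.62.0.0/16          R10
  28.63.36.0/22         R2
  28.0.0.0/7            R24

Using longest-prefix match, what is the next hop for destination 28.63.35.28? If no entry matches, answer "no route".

Routes whose prefix contains 28.63.35.28:
  28.0.0.0/6 (28.0.0.0 - 31.255.255.255) -> R28
  28.0.0.0/7 (28.0.0.0 - 29.255.255.255) -> R24
  28.0.0.0/8 (28.0.0.0 - 28.255.255.255) -> R27
  28.0.0.0/9 (28.0.0.0 - 28.127.255.255) -> R20
  28.56.0.0/13 (28.56.0.0 - 28.63.255.255) -> R15
More-specific entries that do NOT match:
  28.63.35.24/30 (28.63.35.24 - 28.63.35.27) does not contain 28.63.35.28
  28.63.50.0/23 (28.63.50.0 - 28.63.51.255) does not contain 28.63.35.28
  28.63.48.0/22 (28.63.48.0 - 28.63.51.255) does not contain 28.63.35.28
  28.63.36.0/22 (28.63.36.0 - 28.63.39.255) does not contain 28.63.35.28
  28.63.48.0/20 (28.63.48.0 - 28.63.63.255) does not contain 28.63.35.28
  28.63.128.0/17 (28.63.128.0 - 28.63.255.255) does not contain 28.63.35.28
  30.63.0.0/16 (30.63.0.0 - 30.63.255.255) does not contain 28.63.35.28
  28.62.0.0/16 (28.62.0.0 - 28.62.255.255) does not contain 28.63.35.28
Longest matching prefix is /13 -> next hop R15.

R15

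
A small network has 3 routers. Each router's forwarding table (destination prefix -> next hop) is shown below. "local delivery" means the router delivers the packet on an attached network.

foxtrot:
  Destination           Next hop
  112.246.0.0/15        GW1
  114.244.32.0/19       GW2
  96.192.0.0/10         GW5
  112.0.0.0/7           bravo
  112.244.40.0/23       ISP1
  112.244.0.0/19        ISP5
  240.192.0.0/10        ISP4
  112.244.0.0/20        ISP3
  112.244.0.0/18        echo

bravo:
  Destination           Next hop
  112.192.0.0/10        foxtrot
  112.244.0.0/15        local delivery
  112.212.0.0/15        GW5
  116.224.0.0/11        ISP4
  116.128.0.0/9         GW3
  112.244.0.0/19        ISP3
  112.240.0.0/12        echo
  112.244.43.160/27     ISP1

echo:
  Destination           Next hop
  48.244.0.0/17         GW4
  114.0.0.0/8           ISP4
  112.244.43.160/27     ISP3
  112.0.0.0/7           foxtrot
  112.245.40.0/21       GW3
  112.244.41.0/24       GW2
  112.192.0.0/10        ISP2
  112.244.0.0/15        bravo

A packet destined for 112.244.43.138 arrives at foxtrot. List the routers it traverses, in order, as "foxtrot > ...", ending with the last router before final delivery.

At foxtrot: longest match for 112.244.43.138 is 112.244.0.0/18 -> echo
At echo: longest match for 112.244.43.138 is 112.244.0.0/15 -> bravo
At bravo: longest match for 112.244.43.138 is 112.244.0.0/15 -> local delivery

foxtrot > echo > bravo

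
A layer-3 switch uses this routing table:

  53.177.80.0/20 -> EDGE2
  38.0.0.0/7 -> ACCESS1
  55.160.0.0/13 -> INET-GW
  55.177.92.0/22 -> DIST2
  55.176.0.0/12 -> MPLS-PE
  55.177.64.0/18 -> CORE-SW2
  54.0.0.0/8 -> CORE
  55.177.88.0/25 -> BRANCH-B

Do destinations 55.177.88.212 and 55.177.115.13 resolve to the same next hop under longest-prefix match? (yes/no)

yes

55.177.88.212: longest match 55.177.64.0/18 -> CORE-SW2
55.177.115.13: longest match 55.177.64.0/18 -> CORE-SW2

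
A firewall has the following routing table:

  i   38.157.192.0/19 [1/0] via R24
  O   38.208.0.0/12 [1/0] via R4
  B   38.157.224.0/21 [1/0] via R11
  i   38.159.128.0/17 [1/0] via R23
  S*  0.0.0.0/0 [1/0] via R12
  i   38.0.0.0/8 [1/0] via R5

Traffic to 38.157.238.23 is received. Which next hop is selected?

R5

Routes whose prefix contains 38.157.238.23:
  0.0.0.0/0 (default, matches everything) -> R12
  38.0.0.0/8 (38.0.0.0 - 38.255.255.255) -> R5
More-specific entries that do NOT match:
  38.157.224.0/21 (38.157.224.0 - 38.157.231.255) does not contain 38.157.238.23
  38.157.192.0/19 (38.157.192.0 - 38.157.223.255) does not contain 38.157.238.23
  38.159.128.0/17 (38.159.128.0 - 38.159.255.255) does not contain 38.157.238.23
  38.208.0.0/12 (38.208.0.0 - 38.223.255.255) does not contain 38.157.238.23
Longest matching prefix is /8 -> next hop R5.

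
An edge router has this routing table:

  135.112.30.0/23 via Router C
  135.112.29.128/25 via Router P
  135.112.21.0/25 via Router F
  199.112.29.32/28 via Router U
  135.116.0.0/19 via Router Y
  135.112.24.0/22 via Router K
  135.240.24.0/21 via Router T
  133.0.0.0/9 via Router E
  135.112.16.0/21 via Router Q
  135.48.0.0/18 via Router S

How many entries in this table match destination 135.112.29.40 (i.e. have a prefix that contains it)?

0

No listed prefix contains 135.112.29.40.
Total matching entries: 0.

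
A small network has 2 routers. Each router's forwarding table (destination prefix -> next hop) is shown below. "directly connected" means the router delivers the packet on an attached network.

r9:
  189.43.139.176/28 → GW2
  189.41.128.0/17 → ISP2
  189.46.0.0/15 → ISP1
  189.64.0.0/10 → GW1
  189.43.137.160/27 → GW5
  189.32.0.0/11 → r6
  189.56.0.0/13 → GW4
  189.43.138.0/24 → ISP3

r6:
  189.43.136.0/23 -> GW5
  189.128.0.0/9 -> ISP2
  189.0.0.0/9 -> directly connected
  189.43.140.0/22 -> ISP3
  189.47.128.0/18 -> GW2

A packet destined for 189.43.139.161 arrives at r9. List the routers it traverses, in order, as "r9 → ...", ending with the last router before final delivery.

r9 → r6

At r9: longest match for 189.43.139.161 is 189.32.0.0/11 -> r6
At r6: longest match for 189.43.139.161 is 189.0.0.0/9 -> directly connected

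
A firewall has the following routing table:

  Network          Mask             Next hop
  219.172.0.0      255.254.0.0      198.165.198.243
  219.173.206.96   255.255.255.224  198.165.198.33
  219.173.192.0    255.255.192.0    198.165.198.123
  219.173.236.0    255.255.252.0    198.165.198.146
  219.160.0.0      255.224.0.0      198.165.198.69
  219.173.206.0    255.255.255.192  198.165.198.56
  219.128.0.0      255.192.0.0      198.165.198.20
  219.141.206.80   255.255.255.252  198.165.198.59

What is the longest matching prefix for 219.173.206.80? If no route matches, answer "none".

Entries matching 219.173.206.80:
  219.128.0.0/10 (219.128.0.0 - 219.191.255.255)
  219.160.0.0/11 (219.160.0.0 - 219.191.255.255)
  219.172.0.0/15 (219.172.0.0 - 219.173.255.255)
  219.173.192.0/18 (219.173.192.0 - 219.173.255.255)
Most specific is 219.173.192.0/18.

219.173.192.0/18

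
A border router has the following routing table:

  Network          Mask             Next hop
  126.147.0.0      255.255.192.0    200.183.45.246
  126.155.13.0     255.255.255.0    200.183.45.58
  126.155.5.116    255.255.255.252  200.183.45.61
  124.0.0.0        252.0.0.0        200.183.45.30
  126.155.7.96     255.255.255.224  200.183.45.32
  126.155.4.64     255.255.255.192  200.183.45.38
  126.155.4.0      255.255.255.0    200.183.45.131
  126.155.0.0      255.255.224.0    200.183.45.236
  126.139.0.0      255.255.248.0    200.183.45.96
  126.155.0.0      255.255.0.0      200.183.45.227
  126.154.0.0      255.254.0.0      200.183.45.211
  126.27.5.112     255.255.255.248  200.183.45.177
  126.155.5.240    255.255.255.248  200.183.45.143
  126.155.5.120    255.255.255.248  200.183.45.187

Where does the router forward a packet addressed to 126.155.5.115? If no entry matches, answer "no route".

Routes whose prefix contains 126.155.5.115:
  124.0.0.0/6 (124.0.0.0 - 127.255.255.255) -> 200.183.45.30
  126.154.0.0/15 (126.154.0.0 - 126.155.255.255) -> 200.183.45.211
  126.155.0.0/16 (126.155.0.0 - 126.155.255.255) -> 200.183.45.227
  126.155.0.0/19 (126.155.0.0 - 126.155.31.255) -> 200.183.45.236
More-specific entries that do NOT match:
  126.155.5.116/30 (126.155.5.116 - 126.155.5.119) does not contain 126.155.5.115
  126.27.5.112/29 (126.27.5.112 - 126.27.5.119) does not contain 126.155.5.115
  126.155.5.240/29 (126.155.5.240 - 126.155.5.247) does not contain 126.155.5.115
  126.155.5.120/29 (126.155.5.120 - 126.155.5.127) does not contain 126.155.5.115
  126.155.7.96/27 (126.155.7.96 - 126.155.7.127) does not contain 126.155.5.115
  126.155.4.64/26 (126.155.4.64 - 126.155.4.127) does not contain 126.155.5.115
  126.155.13.0/24 (126.155.13.0 - 126.155.13.255) does not contain 126.155.5.115
  126.155.4.0/24 (126.155.4.0 - 126.155.4.255) does not contain 126.155.5.115
  126.139.0.0/21 (126.139.0.0 - 126.139.7.255) does not contain 126.155.5.115
Longest matching prefix is /19 -> next hop 200.183.45.236.

200.183.45.236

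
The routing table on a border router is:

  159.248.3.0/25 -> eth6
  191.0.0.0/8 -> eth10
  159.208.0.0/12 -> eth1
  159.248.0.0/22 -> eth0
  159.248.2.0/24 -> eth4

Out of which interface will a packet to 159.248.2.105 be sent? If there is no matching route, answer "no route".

Routes whose prefix contains 159.248.2.105:
  159.248.0.0/22 (159.248.0.0 - 159.248.3.255) -> eth0
  159.248.2.0/24 (159.248.2.0 - 159.248.2.255) -> eth4
More-specific entries that do NOT match:
  159.248.3.0/25 (159.248.3.0 - 159.248.3.127) does not contain 159.248.2.105
Longest matching prefix is /24 -> interface eth4.

eth4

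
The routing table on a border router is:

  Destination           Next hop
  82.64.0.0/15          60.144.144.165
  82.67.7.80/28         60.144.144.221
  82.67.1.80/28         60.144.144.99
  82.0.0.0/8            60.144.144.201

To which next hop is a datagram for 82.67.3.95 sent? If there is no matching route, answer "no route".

60.144.144.201

Routes whose prefix contains 82.67.3.95:
  82.0.0.0/8 (82.0.0.0 - 82.255.255.255) -> 60.144.144.201
More-specific entries that do NOT match:
  82.67.7.80/28 (82.67.7.80 - 82.67.7.95) does not contain 82.67.3.95
  82.67.1.80/28 (82.67.1.80 - 82.67.1.95) does not contain 82.67.3.95
  82.64.0.0/15 (82.64.0.0 - 82.65.255.255) does not contain 82.67.3.95
Longest matching prefix is /8 -> next hop 60.144.144.201.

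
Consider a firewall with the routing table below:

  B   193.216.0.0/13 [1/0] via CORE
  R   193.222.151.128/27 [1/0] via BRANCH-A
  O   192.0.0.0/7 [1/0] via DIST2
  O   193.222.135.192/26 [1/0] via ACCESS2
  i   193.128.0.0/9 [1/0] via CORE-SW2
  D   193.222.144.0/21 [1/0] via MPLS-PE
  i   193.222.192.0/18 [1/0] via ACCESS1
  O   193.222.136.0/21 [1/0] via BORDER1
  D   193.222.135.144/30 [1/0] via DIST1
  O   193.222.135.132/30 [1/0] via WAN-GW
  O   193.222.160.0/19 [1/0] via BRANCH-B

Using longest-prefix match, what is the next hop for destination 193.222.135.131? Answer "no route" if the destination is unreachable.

Routes whose prefix contains 193.222.135.131:
  192.0.0.0/7 (192.0.0.0 - 193.255.255.255) -> DIST2
  193.128.0.0/9 (193.128.0.0 - 193.255.255.255) -> CORE-SW2
  193.216.0.0/13 (193.216.0.0 - 193.223.255.255) -> CORE
More-specific entries that do NOT match:
  193.222.135.144/30 (193.222.135.144 - 193.222.135.147) does not contain 193.222.135.131
  193.222.135.132/30 (193.222.135.132 - 193.222.135.135) does not contain 193.222.135.131
  193.222.151.128/27 (193.222.151.128 - 193.222.151.159) does not contain 193.222.135.131
  193.222.135.192/26 (193.222.135.192 - 193.222.135.255) does not contain 193.222.135.131
  193.222.144.0/21 (193.222.144.0 - 193.222.151.255) does not contain 193.222.135.131
  193.222.136.0/21 (193.222.136.0 - 193.222.143.255) does not contain 193.222.135.131
  193.222.160.0/19 (193.222.160.0 - 193.222.191.255) does not contain 193.222.135.131
  193.222.192.0/18 (193.222.192.0 - 193.222.255.255) does not contain 193.222.135.131
Longest matching prefix is /13 -> next hop CORE.

CORE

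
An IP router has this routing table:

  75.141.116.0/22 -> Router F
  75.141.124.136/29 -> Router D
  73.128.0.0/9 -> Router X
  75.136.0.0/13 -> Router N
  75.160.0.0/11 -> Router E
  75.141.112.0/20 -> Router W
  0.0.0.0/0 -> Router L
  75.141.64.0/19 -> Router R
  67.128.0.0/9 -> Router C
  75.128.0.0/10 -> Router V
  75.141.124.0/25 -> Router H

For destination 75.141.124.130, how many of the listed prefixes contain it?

4

Prefixes containing 75.141.124.130:
  0.0.0.0/0 (default, matches everything)
  75.128.0.0/10 (75.128.0.0 - 75.191.255.255)
  75.136.0.0/13 (75.136.0.0 - 75.143.255.255)
  75.141.112.0/20 (75.141.112.0 - 75.141.127.255)
Total matching entries: 4.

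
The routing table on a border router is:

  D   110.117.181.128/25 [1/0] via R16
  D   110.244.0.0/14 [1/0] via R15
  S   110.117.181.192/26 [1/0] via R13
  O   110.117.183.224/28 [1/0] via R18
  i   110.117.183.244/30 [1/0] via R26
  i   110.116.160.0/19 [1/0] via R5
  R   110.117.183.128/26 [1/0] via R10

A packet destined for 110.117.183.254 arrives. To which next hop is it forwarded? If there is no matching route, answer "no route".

No entry's prefix contains 110.117.183.254; there is no default route.

no route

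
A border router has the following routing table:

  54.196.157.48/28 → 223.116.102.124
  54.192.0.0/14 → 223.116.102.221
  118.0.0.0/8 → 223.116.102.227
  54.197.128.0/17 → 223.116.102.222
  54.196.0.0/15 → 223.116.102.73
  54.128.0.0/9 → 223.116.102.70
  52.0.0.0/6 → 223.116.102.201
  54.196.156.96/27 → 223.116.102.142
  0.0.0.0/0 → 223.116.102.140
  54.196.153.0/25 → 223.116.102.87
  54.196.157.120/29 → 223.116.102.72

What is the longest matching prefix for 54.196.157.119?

54.196.0.0/15

Entries matching 54.196.157.119:
  0.0.0.0/0 (default, matches everything)
  52.0.0.0/6 (52.0.0.0 - 55.255.255.255)
  54.128.0.0/9 (54.128.0.0 - 54.255.255.255)
  54.196.0.0/15 (54.196.0.0 - 54.197.255.255)
Most specific is 54.196.0.0/15.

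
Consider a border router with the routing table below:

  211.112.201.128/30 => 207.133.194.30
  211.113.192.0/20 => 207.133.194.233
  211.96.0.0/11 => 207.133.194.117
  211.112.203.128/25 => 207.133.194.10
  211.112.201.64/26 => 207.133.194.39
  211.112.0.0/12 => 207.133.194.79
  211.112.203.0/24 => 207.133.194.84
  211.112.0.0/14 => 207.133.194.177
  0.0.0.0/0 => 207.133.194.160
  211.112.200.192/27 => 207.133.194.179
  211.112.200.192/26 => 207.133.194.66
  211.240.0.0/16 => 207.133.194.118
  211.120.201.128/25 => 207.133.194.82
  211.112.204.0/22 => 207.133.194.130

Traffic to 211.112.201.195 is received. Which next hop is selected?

Routes whose prefix contains 211.112.201.195:
  0.0.0.0/0 (default, matches everything) -> 207.133.194.160
  211.96.0.0/11 (211.96.0.0 - 211.127.255.255) -> 207.133.194.117
  211.112.0.0/12 (211.112.0.0 - 211.127.255.255) -> 207.133.194.79
  211.112.0.0/14 (211.112.0.0 - 211.115.255.255) -> 207.133.194.177
More-specific entries that do NOT match:
  211.112.201.128/30 (211.112.201.128 - 211.112.201.131) does not contain 211.112.201.195
  211.112.200.192/27 (211.112.200.192 - 211.112.200.223) does not contain 211.112.201.195
  211.112.201.64/26 (211.112.201.64 - 211.112.201.127) does not contain 211.112.201.195
  211.112.200.192/26 (211.112.200.192 - 211.112.200.255) does not contain 211.112.201.195
  211.112.203.128/25 (211.112.203.128 - 211.112.203.255) does not contain 211.112.201.195
  211.120.201.128/25 (211.120.201.128 - 211.120.201.255) does not contain 211.112.201.195
  211.112.203.0/24 (211.112.203.0 - 211.112.203.255) does not contain 211.112.201.195
  211.112.204.0/22 (211.112.204.0 - 211.112.207.255) does not contain 211.112.201.195
  211.113.192.0/20 (211.113.192.0 - 211.113.207.255) does not contain 211.112.201.195
  211.240.0.0/16 (211.240.0.0 - 211.240.255.255) does not contain 211.112.201.195
Longest matching prefix is /14 -> next hop 207.133.194.177.

207.133.194.177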